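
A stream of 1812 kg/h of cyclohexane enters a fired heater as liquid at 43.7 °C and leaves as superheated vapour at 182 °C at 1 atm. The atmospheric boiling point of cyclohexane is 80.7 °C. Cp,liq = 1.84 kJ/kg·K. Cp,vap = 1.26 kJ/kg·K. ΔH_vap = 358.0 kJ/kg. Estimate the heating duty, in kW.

Q = 279 kW

liquid 43.7→80.7 °C: 68.08 kJ/kg
vaporisation at 80.7 °C: 358 kJ/kg
vapour 80.7→182 °C: 127.64 kJ/kg
Δh = 68.08 + 358 + 127.64 = 553.72 kJ/kg
Q = ṁ·Δh = 1812 kg/h × 553.72 kJ/kg = 1.0033e+06 kJ/h
|Q| = 278.7 kW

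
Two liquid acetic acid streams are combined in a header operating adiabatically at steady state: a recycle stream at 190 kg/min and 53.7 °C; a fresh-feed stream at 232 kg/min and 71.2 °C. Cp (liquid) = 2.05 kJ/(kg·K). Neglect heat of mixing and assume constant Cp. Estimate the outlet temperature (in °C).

T_out = 63.3 °C

Adiabatic, steady state ⇒ Σ ṁᵢCp,ᵢ(T_out − Tᵢ) = 0
Σ ṁᵢCp,ᵢTᵢ = 190×2.05×53.7 + 232×2.05×71.2 = 54779
Σ ṁᵢCp,ᵢ = 190×2.05 + 232×2.05 = 865.1
T_out = 54779 / 865.1 = 63.321 °C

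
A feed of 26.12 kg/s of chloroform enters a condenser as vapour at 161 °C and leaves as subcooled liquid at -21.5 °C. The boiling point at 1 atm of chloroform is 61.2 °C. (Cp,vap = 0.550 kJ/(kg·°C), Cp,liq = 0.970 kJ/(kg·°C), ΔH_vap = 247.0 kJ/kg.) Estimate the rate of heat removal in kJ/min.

Q_c = 599000 kJ/min

vapour 161→61.2 °C: -54.89 kJ/kg
condensation at 61.2 °C: -247 kJ/kg
liquid 61.2→-21.5 °C: -80.219 kJ/kg
Δh = -54.89 + -247 + -80.219 = -382.11 kJ/kg
Q = ṁ·Δh = 26.12 kg/s × -382.11 kJ/kg = -9980.7 kJ/s
|Q| = 9980.7 kW = 598840 kJ/min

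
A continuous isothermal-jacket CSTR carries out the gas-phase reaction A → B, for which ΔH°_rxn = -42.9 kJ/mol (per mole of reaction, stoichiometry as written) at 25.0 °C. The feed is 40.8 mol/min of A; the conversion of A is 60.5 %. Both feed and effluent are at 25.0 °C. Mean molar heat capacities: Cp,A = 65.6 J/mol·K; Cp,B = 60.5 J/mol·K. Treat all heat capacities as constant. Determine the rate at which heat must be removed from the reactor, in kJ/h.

Q_out = 63500 kJ/h

Extent of reaction ξ = 0.605 × 40.8 = 24.684 mol/min
Reaction term: ξ·ΔH°_rxn = 24.684 × -42.9 = -1058.9 kJ/min
Q = ΔH = -1058.9 kJ/min = -17.649 kW
Heat removed = 63537 kJ/h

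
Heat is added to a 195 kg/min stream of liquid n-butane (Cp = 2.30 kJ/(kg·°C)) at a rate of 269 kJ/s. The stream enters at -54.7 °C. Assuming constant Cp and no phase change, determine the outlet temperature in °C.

T_out = -18.7 °C

Q = 269 kJ/s = 16140 kJ/min
ΔT = Q/(ṁ·Cp) = 16140/(195×2.30) = 35.987 K
T_out = -54.7 + 35.987 = -18.713 °C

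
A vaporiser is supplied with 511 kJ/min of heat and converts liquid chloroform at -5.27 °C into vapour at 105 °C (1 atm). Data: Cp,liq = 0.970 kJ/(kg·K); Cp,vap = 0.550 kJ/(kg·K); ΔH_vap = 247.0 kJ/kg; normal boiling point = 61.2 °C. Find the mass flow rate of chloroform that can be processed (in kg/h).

Δh = 0.970×(61.2−-5.27) + 247.0 + 0.550×(105−61.2) = 335.57 kJ/kg
Q = 511 kJ/min = 8.5167 kJ/s = 30660 kJ/h
ṁ = Q/Δh = 30660 / 335.57 = 91.368 kg/h

ṁ = 91.4 kg/h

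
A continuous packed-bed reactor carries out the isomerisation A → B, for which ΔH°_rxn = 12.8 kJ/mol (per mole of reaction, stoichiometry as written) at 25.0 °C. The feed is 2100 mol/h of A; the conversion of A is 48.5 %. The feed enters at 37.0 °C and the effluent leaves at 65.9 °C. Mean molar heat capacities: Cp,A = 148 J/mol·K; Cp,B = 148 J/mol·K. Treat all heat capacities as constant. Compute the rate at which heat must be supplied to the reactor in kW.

Q_in = 6.12 kW

Extent of reaction ξ = 0.485 × 2100 = 1018.5 mol/h
Reaction term: ξ·ΔH°_rxn = 1018.5 × 12.8 = 13037 kJ/h
Sensible, feed 37.0→25 °C: -3729.6 kJ/h
Outlet flows (mol/h): A 1081.5, B 1018.5
Sensible, products 25→65.9 °C: 12712 kJ/h
Q = ΔH = 22019 kJ/h = 6.1164 kW
Heat supplied = 6.1164 kW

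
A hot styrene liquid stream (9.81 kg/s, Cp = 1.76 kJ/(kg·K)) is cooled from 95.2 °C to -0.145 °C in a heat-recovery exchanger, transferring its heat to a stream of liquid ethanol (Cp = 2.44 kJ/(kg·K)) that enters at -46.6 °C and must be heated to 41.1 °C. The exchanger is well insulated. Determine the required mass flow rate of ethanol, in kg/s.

ṁ_c = 7.69 kg/s

Heat released by hot stream: Q = 9.81 × 1.76 × (95.2 − -0.145) = 1646.2 kJ/s
Energy balance on cold side (adiabatic exchanger): Q = ṁ_c·Cp_c·(T_c,out − T_c,in)
ṁ_c = 1646.2 / [2.44 × (41.1 − -46.6)] = 7.6929 kg/s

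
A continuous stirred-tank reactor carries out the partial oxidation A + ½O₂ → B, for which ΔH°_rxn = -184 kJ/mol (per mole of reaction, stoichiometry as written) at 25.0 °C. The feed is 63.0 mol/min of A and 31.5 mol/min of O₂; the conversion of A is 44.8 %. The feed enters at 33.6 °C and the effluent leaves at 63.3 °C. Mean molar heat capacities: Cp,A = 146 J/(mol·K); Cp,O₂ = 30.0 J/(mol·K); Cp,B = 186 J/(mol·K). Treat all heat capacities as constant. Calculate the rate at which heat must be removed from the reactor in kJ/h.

Extent of reaction ξ = 0.448 × 63.0 = 28.224 mol/min
Reaction term: ξ·ΔH°_rxn = 28.224 × -184 = -5193.2 kJ/min
Sensible, feed 33.6→25 °C: -87.23 kJ/min
Outlet flows (mol/min): A 34.776, O₂ 17.388, B 28.224
Sensible, products 25→63.3 °C: 415.5 kJ/min
Q = ΔH = -4864.9 kJ/min = -81.082 kW
Heat removed = 291900 kJ/h

Q_out = 292000 kJ/h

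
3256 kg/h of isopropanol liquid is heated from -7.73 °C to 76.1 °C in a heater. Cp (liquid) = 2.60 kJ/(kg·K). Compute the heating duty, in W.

Q = 197000 W

Q = ṁ·Cp·ΔT = 3256 × 2.60 × (76.1 − -7.73) = 709670 kJ/h
Converting: 709670 / 3600 s = 197.13 kW
Heating duty = 197130 W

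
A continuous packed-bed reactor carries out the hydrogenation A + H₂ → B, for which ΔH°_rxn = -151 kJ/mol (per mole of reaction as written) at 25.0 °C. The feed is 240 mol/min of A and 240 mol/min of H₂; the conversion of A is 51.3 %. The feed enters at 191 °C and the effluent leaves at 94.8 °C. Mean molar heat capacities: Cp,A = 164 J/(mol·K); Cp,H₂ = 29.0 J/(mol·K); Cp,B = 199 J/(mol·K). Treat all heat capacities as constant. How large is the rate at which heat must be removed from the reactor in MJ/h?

Q_out = 1380 MJ/h

Extent of reaction ξ = 0.513 × 240 = 123.12 mol/min
Reaction term: ξ·ΔH°_rxn = 123.12 × -151 = -18591 kJ/min
Sensible, feed 191→25 °C: -7689.1 kJ/min
Outlet flows (mol/min): A 116.88, H₂ 116.88, B 123.12
Sensible, products 25→94.8 °C: 3284.7 kJ/min
Q = ΔH = -22996 kJ/min = -383.26 kW
Heat removed = 1379.7 MJ/h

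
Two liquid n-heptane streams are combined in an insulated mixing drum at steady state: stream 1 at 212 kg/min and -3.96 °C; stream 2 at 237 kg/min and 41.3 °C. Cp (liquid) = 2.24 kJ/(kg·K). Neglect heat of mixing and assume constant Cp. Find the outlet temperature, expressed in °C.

T_out = 19.9 °C

No heat crosses the boundary, so H_out = H_in.
Σ ṁᵢCp,ᵢTᵢ = 212×2.24×-3.96 + 237×2.24×41.3 = 20045
Σ ṁᵢCp,ᵢ = 212×2.24 + 237×2.24 = 1005.8
T_out = 20045 / 1005.8 = 19.93 °C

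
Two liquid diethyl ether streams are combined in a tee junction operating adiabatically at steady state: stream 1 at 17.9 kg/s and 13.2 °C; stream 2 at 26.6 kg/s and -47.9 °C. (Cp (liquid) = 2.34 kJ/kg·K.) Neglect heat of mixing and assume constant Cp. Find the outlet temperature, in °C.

Adiabatic, steady state ⇒ Σ ṁᵢCp,ᵢ(T_out − Tᵢ) = 0
Σ ṁᵢCp,ᵢTᵢ = 17.9×2.34×13.2 + 26.6×2.34×-47.9 = -2428.6
Σ ṁᵢCp,ᵢ = 17.9×2.34 + 26.6×2.34 = 104.13
T_out = -2428.6 / 104.13 = -23.323 °C

T_out = -23.3 °C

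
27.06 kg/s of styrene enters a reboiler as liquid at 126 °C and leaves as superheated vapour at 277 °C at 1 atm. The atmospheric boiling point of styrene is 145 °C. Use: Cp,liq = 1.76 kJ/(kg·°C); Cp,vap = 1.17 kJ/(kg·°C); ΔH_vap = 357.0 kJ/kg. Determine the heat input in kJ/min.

Q = 885000 kJ/min

liquid 126→145 °C: 33.44 kJ/kg
vaporisation at 145 °C: 357 kJ/kg
vapour 145→277 °C: 154.44 kJ/kg
Δh = 33.44 + 357 + 154.44 = 544.88 kJ/kg
Q = ṁ·Δh = 27.06 kg/s × 544.88 kJ/kg = 14744 kJ/s
|Q| = 14744 kW = 884670 kJ/min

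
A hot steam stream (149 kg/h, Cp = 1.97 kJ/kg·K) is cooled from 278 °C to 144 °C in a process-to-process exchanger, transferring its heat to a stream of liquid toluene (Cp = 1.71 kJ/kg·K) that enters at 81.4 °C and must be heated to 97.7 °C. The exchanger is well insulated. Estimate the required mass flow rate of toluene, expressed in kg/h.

Heat released by hot stream: Q = 149 × 1.97 × (278 − 144) = 39333 kJ/h
Energy balance on cold side (adiabatic exchanger): Q = ṁ_c·Cp_c·(T_c,out − T_c,in)
ṁ_c = 39333 / [1.71 × (97.7 − 81.4)] = 1411.2 kg/h

ṁ_c = 1410 kg/h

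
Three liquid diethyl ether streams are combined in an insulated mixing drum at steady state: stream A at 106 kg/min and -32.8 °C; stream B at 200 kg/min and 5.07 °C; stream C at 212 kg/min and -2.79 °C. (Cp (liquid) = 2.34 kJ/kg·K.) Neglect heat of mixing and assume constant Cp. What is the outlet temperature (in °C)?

No heat crosses the boundary, so H_out = H_in.
Σ ṁᵢCp,ᵢTᵢ = 106×2.34×-32.8 + 200×2.34×5.07 + 212×2.34×-2.79 = -7147
Σ ṁᵢCp,ᵢ = 106×2.34 + 200×2.34 + 212×2.34 = 1212.1
T_out = -7147 / 1212.1 = -5.8963 °C

T_out = -5.90 °C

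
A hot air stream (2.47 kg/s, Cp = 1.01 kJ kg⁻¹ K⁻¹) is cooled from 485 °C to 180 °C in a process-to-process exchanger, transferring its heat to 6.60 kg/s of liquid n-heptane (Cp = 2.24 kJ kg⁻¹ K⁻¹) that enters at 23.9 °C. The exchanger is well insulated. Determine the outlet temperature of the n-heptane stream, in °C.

Heat released by hot stream: Q = 2.47 × 1.01 × (485 − 180) = 760.88 kJ/s
Energy balance on cold side (adiabatic exchanger): Q = ṁ_c·Cp_c·(T_c,out − T_c,in)
T_c,out = 23.9 + 760.88/(6.60 × 2.24) = 75.367 °C

T_c,out = 75.4 °C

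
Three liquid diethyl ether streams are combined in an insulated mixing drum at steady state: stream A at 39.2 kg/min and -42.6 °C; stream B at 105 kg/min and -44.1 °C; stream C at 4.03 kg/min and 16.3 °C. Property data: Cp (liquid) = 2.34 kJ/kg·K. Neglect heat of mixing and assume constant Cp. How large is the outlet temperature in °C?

No heat crosses the boundary, so H_out = H_in.
Σ ṁᵢCp,ᵢTᵢ = 39.2×2.34×-42.6 + 105×2.34×-44.1 + 4.03×2.34×16.3 = -14589
Σ ṁᵢCp,ᵢ = 39.2×2.34 + 105×2.34 + 4.03×2.34 = 346.86
T_out = -14589 / 346.86 = -42.061 °C

T_out = -42.1 °C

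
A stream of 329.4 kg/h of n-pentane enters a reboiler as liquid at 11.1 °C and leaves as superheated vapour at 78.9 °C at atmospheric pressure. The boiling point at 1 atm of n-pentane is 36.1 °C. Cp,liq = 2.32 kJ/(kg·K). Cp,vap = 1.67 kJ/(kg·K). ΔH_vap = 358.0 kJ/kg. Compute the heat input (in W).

liquid 11.1→36.1 °C: 58 kJ/kg
vaporisation at 36.1 °C: 358 kJ/kg
vapour 36.1→78.9 °C: 71.476 kJ/kg
Δh = 58 + 358 + 71.476 = 487.48 kJ/kg
Q = ṁ·Δh = 329.4 kg/h × 487.48 kJ/kg = 160570 kJ/h
|Q| = 44.604 kW = 44604 W

Q = 44600 W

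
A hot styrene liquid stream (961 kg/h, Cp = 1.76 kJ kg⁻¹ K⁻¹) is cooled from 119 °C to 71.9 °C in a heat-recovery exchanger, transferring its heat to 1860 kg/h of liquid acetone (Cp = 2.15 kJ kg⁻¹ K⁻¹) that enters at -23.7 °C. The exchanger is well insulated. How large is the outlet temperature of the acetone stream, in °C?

Heat released by hot stream: Q = 961 × 1.76 × (119 − 71.9) = 79663 kJ/h
Energy balance on cold side (adiabatic exchanger): Q = ṁ_c·Cp_c·(T_c,out − T_c,in)
T_c,out = -23.7 + 79663/(1860 × 2.15) = -3.7793 °C

T_c,out = -3.78 °C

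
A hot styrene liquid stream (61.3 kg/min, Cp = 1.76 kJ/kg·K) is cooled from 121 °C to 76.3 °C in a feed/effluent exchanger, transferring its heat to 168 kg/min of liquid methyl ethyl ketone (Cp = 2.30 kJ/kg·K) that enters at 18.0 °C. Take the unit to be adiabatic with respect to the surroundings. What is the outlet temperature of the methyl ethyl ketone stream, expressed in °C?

T_c,out = 30.5 °C

Heat released by hot stream: Q = 61.3 × 1.76 × (121 − 76.3) = 4822.6 kJ/min
Energy balance on cold side (adiabatic exchanger): Q = ṁ_c·Cp_c·(T_c,out − T_c,in)
T_c,out = 18.0 + 4822.6/(168 × 2.30) = 30.481 °C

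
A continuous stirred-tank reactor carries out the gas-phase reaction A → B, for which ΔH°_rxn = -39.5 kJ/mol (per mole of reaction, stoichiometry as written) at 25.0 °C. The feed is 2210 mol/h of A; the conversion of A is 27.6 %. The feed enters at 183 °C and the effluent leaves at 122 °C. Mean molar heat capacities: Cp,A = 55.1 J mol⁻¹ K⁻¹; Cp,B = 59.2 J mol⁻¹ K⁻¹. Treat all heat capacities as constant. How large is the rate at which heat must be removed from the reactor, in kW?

Q_out = 8.69 kW

Extent of reaction ξ = 0.276 × 2210 = 609.96 mol/h
Reaction term: ξ·ΔH°_rxn = 609.96 × -39.5 = -24093 kJ/h
Sensible, feed 183→25 °C: -19240 kJ/h
Outlet flows (mol/h): A 1600, B 609.96
Sensible, products 25→122 °C: 12054 kJ/h
Q = ΔH = -31279 kJ/h = -8.6886 kW
Heat removed = 8.6886 kW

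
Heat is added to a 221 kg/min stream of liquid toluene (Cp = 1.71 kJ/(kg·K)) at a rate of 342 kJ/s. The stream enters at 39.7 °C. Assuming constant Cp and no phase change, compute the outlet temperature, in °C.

T_out = 94.0 °C

Q = 342 kJ/s = 20520 kJ/min
ΔT = Q/(ṁ·Cp) = 20520/(221×1.71) = 54.299 K
T_out = 39.7 + 54.299 = 93.999 °C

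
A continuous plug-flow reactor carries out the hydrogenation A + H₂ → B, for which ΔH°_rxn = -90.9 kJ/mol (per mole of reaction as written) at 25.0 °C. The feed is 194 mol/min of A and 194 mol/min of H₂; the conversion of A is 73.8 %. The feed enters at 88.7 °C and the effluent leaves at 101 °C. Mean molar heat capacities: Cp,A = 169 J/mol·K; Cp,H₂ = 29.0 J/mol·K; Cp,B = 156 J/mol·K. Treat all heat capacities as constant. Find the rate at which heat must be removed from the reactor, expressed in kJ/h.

Q_out = 780000 kJ/h

Extent of reaction ξ = 0.738 × 194 = 143.17 mol/min
Reaction term: ξ·ΔH°_rxn = 143.17 × -90.9 = -13014 kJ/min
Sensible, feed 88.7→25 °C: -2446.8 kJ/min
Outlet flows (mol/min): A 50.828, H₂ 50.828, B 143.17
Sensible, products 25→101 °C: 2462.3 kJ/min
Q = ΔH = -12999 kJ/min = -216.65 kW
Heat removed = 779930 kJ/h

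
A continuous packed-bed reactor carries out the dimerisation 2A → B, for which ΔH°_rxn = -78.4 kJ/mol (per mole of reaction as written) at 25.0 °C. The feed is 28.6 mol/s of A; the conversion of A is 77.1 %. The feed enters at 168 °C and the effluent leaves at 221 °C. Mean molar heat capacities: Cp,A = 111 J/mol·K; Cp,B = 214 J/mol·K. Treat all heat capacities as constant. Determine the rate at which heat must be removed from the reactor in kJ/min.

Extent of reaction ξ = 0.771 × 28.6 / 2 = 11.025 mol/s
Reaction term: ξ·ΔH°_rxn = 11.025 × -78.4 = -864.38 kJ/s
Sensible, feed 168→25 °C: -453.97 kJ/s
Outlet flows (mol/s): A 6.5494, B 11.025
Sensible, products 25→221 °C: 604.93 kJ/s
Q = ΔH = -713.42 kJ/s = -713.42 kW
Heat removed = 42805 kJ/min

Q_out = 42800 kJ/min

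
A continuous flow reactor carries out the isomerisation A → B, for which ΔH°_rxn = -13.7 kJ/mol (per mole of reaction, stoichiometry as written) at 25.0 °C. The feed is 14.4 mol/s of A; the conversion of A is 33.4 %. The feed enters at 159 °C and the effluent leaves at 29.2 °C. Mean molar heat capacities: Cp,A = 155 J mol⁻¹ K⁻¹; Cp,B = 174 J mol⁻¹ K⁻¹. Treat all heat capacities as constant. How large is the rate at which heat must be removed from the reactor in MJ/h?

Extent of reaction ξ = 0.334 × 14.4 = 4.8096 mol/s
Reaction term: ξ·ΔH°_rxn = 4.8096 × -13.7 = -65.892 kJ/s
Sensible, feed 159→25 °C: -299.09 kJ/s
Outlet flows (mol/s): A 9.5904, B 4.8096
Sensible, products 25→29.2 °C: 9.7582 kJ/s
Q = ΔH = -355.22 kJ/s = -355.22 kW
Heat removed = 1278.8 MJ/h

Q_out = 1280 MJ/h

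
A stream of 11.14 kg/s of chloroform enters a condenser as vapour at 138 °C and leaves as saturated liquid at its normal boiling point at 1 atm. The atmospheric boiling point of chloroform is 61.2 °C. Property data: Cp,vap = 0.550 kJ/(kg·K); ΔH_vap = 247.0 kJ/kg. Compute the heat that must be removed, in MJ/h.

vapour 138→61.2 °C: -42.24 kJ/kg
condensation at 61.2 °C: -247 kJ/kg
Δh = -42.24 + -247 = -289.24 kJ/kg
Q = ṁ·Δh = 11.14 kg/s × -289.24 kJ/kg = -3222.1 kJ/s
|Q| = 3222.1 kW = 11600 MJ/h

Q_c = 11600 MJ/h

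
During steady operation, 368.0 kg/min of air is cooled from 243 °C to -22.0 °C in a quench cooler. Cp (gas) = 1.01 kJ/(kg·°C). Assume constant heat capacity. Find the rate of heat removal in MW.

Q_c = 1.64 MW

Q = ṁ·Cp·ΔT = 368.0 × 1.01 × (-22.0 − 243) = -98495 kJ/min
Converting: 98495 / 60 s = 1641.6 kW
Cooling duty = 1.6416 MW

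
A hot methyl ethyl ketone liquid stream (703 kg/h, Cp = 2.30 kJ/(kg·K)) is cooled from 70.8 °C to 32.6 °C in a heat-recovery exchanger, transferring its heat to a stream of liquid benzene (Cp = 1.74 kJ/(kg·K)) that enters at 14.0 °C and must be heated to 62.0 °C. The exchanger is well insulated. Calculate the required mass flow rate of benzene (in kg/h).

ṁ_c = 740 kg/h

Heat released by hot stream: Q = 703 × 2.30 × (70.8 − 32.6) = 61766 kJ/h
Energy balance on cold side (adiabatic exchanger): Q = ṁ_c·Cp_c·(T_c,out − T_c,in)
ṁ_c = 61766 / [1.74 × (62.0 − 14.0)] = 739.53 kg/h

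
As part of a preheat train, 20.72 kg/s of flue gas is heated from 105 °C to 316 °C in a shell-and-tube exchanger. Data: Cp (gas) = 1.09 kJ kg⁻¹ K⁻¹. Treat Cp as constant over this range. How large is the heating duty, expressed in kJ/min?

Q = ṁ·Cp·ΔT = 20.72 × 1.09 × (316 − 105) = 4765.4 kJ/s
Heating duty = 285920 kJ/min

Q = 286000 kJ/min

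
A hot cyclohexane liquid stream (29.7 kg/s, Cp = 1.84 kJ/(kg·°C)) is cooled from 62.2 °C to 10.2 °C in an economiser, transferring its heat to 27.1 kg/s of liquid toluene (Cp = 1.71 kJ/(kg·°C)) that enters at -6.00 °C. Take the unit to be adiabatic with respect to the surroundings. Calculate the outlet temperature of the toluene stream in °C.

Heat released by hot stream: Q = 29.7 × 1.84 × (62.2 − 10.2) = 2841.7 kJ/s
Energy balance on cold side (adiabatic exchanger): Q = ṁ_c·Cp_c·(T_c,out − T_c,in)
T_c,out = -6.00 + 2841.7/(27.1 × 1.71) = 55.321 °C

T_c,out = 55.3 °C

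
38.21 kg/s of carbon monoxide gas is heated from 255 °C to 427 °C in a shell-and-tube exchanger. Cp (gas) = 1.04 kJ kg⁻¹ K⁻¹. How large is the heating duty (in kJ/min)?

Q = 410000 kJ/min

Q = ṁ·Cp·ΔT = 38.21 × 1.04 × (427 − 255) = 6835 kJ/s
Heating duty = 410100 kJ/min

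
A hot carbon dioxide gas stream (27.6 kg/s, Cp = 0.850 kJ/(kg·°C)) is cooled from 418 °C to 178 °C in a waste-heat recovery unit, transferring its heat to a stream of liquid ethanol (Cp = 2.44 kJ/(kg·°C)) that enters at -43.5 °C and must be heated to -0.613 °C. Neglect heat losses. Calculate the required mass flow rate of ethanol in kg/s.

ṁ_c = 53.8 kg/s

Heat released by hot stream: Q = 27.6 × 0.850 × (418 − 178) = 5630.4 kJ/s
Energy balance on cold side (adiabatic exchanger): Q = ṁ_c·Cp_c·(T_c,out − T_c,in)
ṁ_c = 5630.4 / [2.44 × (-0.613 − -43.5)] = 53.805 kg/s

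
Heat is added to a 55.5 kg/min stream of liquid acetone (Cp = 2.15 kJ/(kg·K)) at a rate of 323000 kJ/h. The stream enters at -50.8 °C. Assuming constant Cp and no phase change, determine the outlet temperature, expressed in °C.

T_out = -5.69 °C

Q = 323000 kJ/h = 5383.3 kJ/min
ΔT = Q/(ṁ·Cp) = 5383.3/(55.5×2.15) = 45.115 K
T_out = -50.8 + 45.115 = -5.6851 °C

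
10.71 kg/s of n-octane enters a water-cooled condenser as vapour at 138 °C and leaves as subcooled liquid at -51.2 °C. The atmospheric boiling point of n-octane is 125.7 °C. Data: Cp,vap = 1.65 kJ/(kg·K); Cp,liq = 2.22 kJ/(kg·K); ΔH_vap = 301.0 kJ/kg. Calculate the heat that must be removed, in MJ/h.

vapour 138→125.7 °C: -20.295 kJ/kg
condensation at 125.7 °C: -301 kJ/kg
liquid 125.7→-51.2 °C: -392.72 kJ/kg
Δh = -20.295 + -301 + -392.72 = -714.01 kJ/kg
Q = ṁ·Δh = 10.71 kg/s × -714.01 kJ/kg = -7647.1 kJ/s
|Q| = 7647.1 kW = 27529 MJ/h

Q_c = 27500 MJ/h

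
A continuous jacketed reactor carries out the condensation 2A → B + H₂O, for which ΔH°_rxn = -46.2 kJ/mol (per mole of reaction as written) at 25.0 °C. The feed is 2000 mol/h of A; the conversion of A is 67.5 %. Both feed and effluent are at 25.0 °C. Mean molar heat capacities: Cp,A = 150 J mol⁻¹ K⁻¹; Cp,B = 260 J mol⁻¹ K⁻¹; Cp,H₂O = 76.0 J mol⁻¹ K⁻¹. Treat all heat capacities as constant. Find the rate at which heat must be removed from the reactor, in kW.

Extent of reaction ξ = 0.675 × 2000 / 2 = 675 mol/h
Reaction term: ξ·ΔH°_rxn = 675 × -46.2 = -31185 kJ/h
Q = ΔH = -31185 kJ/h = -8.6625 kW
Heat removed = 8.6625 kW

Q_out = 8.66 kW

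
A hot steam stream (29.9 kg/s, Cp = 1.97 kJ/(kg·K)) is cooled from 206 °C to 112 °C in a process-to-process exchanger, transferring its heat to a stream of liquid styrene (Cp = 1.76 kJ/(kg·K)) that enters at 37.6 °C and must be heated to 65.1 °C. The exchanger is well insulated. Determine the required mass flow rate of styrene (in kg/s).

ṁ_c = 114 kg/s

Heat released by hot stream: Q = 29.9 × 1.97 × (206 − 112) = 5536.9 kJ/s
Energy balance on cold side (adiabatic exchanger): Q = ṁ_c·Cp_c·(T_c,out − T_c,in)
ṁ_c = 5536.9 / [1.76 × (65.1 − 37.6)] = 114.4 kg/s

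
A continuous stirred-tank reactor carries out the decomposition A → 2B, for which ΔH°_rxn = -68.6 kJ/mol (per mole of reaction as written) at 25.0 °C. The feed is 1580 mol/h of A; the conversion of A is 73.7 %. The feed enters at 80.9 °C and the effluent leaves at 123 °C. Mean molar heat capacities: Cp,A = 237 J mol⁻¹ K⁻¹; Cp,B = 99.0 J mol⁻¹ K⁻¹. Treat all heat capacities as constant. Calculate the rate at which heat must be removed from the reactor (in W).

Extent of reaction ξ = 0.737 × 1580 = 1164.5 mol/h
Reaction term: ξ·ΔH°_rxn = 1164.5 × -68.6 = -79882 kJ/h
Sensible, feed 80.9→25 °C: -20932 kJ/h
Outlet flows (mol/h): A 415.54, B 2328.9
Sensible, products 25→123 °C: 32247 kJ/h
Q = ΔH = -68568 kJ/h = -19.047 kW
Heat removed = 19047 W

Q_out = 19000 W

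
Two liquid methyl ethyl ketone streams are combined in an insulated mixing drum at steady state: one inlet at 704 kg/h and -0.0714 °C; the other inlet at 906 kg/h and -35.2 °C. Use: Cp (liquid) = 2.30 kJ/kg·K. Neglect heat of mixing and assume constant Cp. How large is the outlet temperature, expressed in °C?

Energy balance with Q = 0: Σ ṁᵢCp,ᵢ(T_out − Tᵢ) = 0
Σ ṁᵢCp,ᵢTᵢ = 704×2.30×-0.0714 + 906×2.30×-35.2 = -73465
Σ ṁᵢCp,ᵢ = 704×2.30 + 906×2.30 = 3703
T_out = -73465 / 3703 = -19.839 °C

T_out = -19.8 °C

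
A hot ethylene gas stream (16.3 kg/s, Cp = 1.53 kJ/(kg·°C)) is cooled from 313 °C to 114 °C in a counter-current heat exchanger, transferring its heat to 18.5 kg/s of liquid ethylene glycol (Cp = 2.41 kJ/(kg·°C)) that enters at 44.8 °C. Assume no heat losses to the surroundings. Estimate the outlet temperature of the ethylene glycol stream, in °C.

T_c,out = 156 °C

Heat released by hot stream: Q = 16.3 × 1.53 × (313 − 114) = 4962.9 kJ/s
Energy balance on cold side (adiabatic exchanger): Q = ṁ_c·Cp_c·(T_c,out − T_c,in)
T_c,out = 44.8 + 4962.9/(18.5 × 2.41) = 156.11 °C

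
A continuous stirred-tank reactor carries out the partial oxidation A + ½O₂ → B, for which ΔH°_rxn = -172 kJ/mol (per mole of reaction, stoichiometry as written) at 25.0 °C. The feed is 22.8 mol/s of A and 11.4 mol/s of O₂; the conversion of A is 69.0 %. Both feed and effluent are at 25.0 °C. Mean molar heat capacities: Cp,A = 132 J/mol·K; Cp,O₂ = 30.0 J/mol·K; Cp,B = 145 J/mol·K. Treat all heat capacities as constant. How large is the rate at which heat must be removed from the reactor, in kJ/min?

Q_out = 162000 kJ/min

Extent of reaction ξ = 0.690 × 22.8 = 15.732 mol/s
Reaction term: ξ·ΔH°_rxn = 15.732 × -172 = -2705.9 kJ/s
Q = ΔH = -2705.9 kJ/s = -2705.9 kW
Heat removed = 162350 kJ/min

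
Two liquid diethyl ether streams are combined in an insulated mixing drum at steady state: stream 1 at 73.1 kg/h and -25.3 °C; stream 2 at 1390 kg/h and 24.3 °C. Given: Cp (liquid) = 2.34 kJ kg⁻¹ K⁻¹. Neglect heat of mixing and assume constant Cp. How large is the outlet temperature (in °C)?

T_out = 21.8 °C

No heat crosses the boundary, so H_out = H_in.
Σ ṁᵢCp,ᵢTᵢ = 73.1×2.34×-25.3 + 1390×2.34×24.3 = 74711
Σ ṁᵢCp,ᵢ = 73.1×2.34 + 1390×2.34 = 3423.7
T_out = 74711 / 3423.7 = 21.822 °C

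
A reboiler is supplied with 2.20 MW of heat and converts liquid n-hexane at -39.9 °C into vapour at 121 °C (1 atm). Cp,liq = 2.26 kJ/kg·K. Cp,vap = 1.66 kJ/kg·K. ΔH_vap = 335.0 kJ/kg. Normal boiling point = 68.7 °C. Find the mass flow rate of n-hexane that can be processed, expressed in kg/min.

ṁ = 198 kg/min

Δh = 2.26×(68.7−-39.9) + 335.0 + 1.66×(121−68.7) = 667.25 kJ/kg
Q = 2.20 MW = 2200 kJ/s = 132000 kJ/min
ṁ = Q/Δh = 132000 / 667.25 = 197.83 kg/min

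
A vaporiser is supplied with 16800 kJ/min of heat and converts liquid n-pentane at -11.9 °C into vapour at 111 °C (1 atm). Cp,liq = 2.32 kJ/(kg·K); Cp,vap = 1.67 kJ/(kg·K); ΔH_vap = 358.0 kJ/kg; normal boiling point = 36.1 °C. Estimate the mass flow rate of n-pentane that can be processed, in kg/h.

ṁ = 1700 kg/h

Δh = 2.32×(36.1−-11.9) + 358.0 + 1.67×(111−36.1) = 594.44 kJ/kg
Q = 16800 kJ/min = 280 kJ/s = 1.008e+06 kJ/h
ṁ = Q/Δh = 1.008e+06 / 594.44 = 1695.7 kg/h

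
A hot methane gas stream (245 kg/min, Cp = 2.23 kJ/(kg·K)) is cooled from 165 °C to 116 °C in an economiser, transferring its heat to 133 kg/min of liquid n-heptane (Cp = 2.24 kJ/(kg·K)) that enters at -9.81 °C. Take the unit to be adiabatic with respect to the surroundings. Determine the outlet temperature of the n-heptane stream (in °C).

T_c,out = 80.1 °C

Heat released by hot stream: Q = 245 × 2.23 × (165 − 116) = 26771 kJ/min
Energy balance on cold side (adiabatic exchanger): Q = ṁ_c·Cp_c·(T_c,out − T_c,in)
T_c,out = -9.81 + 26771/(133 × 2.24) = 80.05 °C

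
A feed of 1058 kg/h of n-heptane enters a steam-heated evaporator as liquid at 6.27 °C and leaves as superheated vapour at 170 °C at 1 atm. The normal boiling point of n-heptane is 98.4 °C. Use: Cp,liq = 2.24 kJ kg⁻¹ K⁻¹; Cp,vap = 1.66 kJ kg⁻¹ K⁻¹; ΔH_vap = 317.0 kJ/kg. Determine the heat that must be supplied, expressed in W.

liquid 6.27→98.4 °C: 206.37 kJ/kg
vaporisation at 98.4 °C: 317 kJ/kg
vapour 98.4→170 °C: 118.86 kJ/kg
Δh = 206.37 + 317 + 118.86 = 642.23 kJ/kg
Q = ṁ·Δh = 1058 kg/h × 642.23 kJ/kg = 679480 kJ/h
|Q| = 188.74 kW = 188740 W

Q = 189000 W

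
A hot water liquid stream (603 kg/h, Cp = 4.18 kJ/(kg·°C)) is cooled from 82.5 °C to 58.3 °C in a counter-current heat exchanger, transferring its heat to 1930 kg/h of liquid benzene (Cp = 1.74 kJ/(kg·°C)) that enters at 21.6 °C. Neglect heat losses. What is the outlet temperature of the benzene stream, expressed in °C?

Heat released by hot stream: Q = 603 × 4.18 × (82.5 − 58.3) = 60997 kJ/h
Energy balance on cold side (adiabatic exchanger): Q = ṁ_c·Cp_c·(T_c,out − T_c,in)
T_c,out = 21.6 + 60997/(1930 × 1.74) = 39.764 °C

T_c,out = 39.8 °C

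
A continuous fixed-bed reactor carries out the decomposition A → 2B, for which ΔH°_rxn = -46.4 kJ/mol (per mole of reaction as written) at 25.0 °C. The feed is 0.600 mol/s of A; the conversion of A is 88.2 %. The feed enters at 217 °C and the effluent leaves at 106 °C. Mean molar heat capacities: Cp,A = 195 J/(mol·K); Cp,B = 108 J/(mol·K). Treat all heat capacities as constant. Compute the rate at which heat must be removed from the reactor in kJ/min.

Q_out = 2200 kJ/min

Extent of reaction ξ = 0.882 × 0.600 = 0.5292 mol/s
Reaction term: ξ·ΔH°_rxn = 0.5292 × -46.4 = -24.555 kJ/s
Sensible, feed 217→25 °C: -22.464 kJ/s
Outlet flows (mol/s): A 0.0708, B 1.0584
Sensible, products 25→106 °C: 10.377 kJ/s
Q = ΔH = -36.642 kJ/s = -36.642 kW
Heat removed = 2198.5 kJ/min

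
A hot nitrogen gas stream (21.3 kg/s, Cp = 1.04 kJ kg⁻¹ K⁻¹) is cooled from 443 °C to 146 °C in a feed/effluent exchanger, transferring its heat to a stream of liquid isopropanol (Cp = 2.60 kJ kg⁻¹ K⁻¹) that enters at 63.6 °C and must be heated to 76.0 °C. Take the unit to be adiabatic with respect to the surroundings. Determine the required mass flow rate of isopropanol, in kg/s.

Heat released by hot stream: Q = 21.3 × 1.04 × (443 − 146) = 6579.1 kJ/s
Energy balance on cold side (adiabatic exchanger): Q = ṁ_c·Cp_c·(T_c,out − T_c,in)
ṁ_c = 6579.1 / [2.60 × (76.0 − 63.6)] = 204.07 kg/s

ṁ_c = 204 kg/s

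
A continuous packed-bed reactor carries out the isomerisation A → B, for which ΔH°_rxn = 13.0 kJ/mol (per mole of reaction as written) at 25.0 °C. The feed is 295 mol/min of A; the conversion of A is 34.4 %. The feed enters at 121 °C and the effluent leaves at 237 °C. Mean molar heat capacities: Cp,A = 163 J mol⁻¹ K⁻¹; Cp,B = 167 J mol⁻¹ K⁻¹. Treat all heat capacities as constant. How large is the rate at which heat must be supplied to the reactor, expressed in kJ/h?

Extent of reaction ξ = 0.344 × 295 = 101.48 mol/min
Reaction term: ξ·ΔH°_rxn = 101.48 × 13.0 = 1319.2 kJ/min
Sensible, feed 121→25 °C: -4616.2 kJ/min
Outlet flows (mol/min): A 193.52, B 101.48
Sensible, products 25→237 °C: 10280 kJ/min
Q = ΔH = 6983.2 kJ/min = 116.39 kW
Heat supplied = 418990 kJ/h

Q_in = 419000 kJ/h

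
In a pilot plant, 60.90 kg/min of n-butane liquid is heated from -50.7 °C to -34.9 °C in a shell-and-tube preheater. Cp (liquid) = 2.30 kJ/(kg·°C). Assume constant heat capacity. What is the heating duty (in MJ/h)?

Q = 133 MJ/h

Q = ṁ·Cp·ΔT = 60.90 × 2.30 × (-34.9 − -50.7) = 2213.1 kJ/min
Converting: 2213.1 / 60 s = 36.885 kW
Heating duty = 132.79 MJ/h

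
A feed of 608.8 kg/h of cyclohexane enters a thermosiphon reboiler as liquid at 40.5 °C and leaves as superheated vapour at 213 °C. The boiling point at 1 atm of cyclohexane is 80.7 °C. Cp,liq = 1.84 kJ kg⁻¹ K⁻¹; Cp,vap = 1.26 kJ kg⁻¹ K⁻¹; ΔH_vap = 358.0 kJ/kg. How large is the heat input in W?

liquid 40.5→80.7 °C: 73.968 kJ/kg
vaporisation at 80.7 °C: 358 kJ/kg
vapour 80.7→213 °C: 166.7 kJ/kg
Δh = 73.968 + 358 + 166.7 = 598.67 kJ/kg
Q = ṁ·Δh = 608.8 kg/h × 598.67 kJ/kg = 364470 kJ/h
|Q| = 101.24 kW = 101240 W

Q = 101000 W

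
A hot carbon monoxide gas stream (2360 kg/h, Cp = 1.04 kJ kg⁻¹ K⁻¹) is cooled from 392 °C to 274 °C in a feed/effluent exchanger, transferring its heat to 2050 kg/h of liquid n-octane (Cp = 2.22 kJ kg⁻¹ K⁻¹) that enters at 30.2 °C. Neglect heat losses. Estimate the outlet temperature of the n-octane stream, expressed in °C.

T_c,out = 93.8 °C

Heat released by hot stream: Q = 2360 × 1.04 × (392 − 274) = 289620 kJ/h
Energy balance on cold side (adiabatic exchanger): Q = ṁ_c·Cp_c·(T_c,out − T_c,in)
T_c,out = 30.2 + 289620/(2050 × 2.22) = 93.839 °C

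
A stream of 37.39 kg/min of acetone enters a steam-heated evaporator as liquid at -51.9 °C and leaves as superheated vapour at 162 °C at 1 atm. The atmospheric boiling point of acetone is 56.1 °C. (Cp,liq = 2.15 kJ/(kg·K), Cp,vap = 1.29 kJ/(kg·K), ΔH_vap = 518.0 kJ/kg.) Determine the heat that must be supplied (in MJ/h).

liquid -51.9→56.1 °C: 232.2 kJ/kg
vaporisation at 56.1 °C: 518 kJ/kg
vapour 56.1→162 °C: 136.61 kJ/kg
Δh = 232.2 + 518 + 136.61 = 886.81 kJ/kg
Q = ṁ·Δh = 37.39 kg/min × 886.81 kJ/kg = 33158 kJ/min
|Q| = 552.63 kW = 1989.5 MJ/h

Q = 1990 MJ/h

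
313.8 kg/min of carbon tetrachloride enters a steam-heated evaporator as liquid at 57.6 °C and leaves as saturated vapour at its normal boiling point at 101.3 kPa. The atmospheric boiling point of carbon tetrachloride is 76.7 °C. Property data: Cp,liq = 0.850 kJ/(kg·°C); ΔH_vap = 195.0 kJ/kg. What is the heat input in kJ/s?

Q = 1100 kJ/s

liquid 57.6→76.7 °C: 16.235 kJ/kg
vaporisation at 76.7 °C: 195 kJ/kg
Δh = 16.235 + 195 = 211.24 kJ/kg
Q = ṁ·Δh = 313.8 kg/min × 211.24 kJ/kg = 66286 kJ/min
|Q| = 1104.8 kW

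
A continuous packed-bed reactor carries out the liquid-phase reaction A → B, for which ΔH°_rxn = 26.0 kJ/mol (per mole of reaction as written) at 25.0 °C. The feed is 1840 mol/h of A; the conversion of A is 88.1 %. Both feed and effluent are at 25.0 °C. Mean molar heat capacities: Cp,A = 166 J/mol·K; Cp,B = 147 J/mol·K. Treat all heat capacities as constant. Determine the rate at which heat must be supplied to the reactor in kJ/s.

Extent of reaction ξ = 0.881 × 1840 = 1621 mol/h
Reaction term: ξ·ΔH°_rxn = 1621 × 26.0 = 42147 kJ/h
Q = ΔH = 42147 kJ/h = 11.708 kW
Heat supplied = 11.708 kJ/s

Q_in = 11.7 kJ/s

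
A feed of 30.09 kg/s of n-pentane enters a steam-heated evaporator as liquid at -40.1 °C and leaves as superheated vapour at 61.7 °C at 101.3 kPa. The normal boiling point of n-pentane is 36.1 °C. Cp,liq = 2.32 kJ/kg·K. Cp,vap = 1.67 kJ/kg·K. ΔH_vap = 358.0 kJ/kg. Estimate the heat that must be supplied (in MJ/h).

Q = 62600 MJ/h

liquid -40.1→36.1 °C: 176.78 kJ/kg
vaporisation at 36.1 °C: 358 kJ/kg
vapour 36.1→61.7 °C: 42.752 kJ/kg
Δh = 176.78 + 358 + 42.752 = 577.54 kJ/kg
Q = ṁ·Δh = 30.09 kg/s × 577.54 kJ/kg = 17378 kJ/s
|Q| = 17378 kW = 62561 MJ/h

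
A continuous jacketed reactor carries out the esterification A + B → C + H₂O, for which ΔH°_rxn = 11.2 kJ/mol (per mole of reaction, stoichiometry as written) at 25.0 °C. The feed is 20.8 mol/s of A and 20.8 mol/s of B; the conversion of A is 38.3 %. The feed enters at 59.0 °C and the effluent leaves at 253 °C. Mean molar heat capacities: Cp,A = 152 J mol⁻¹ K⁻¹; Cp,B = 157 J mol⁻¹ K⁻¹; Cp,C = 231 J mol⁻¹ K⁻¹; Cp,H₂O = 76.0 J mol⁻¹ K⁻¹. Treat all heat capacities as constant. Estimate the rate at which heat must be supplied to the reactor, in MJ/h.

Q_in = 4800 MJ/h

Extent of reaction ξ = 0.383 × 20.8 = 7.9664 mol/s
Reaction term: ξ·ΔH°_rxn = 7.9664 × 11.2 = 89.224 kJ/s
Sensible, feed 59.0→25 °C: -218.52 kJ/s
Outlet flows (mol/s): A 12.834, B 12.834, C 7.9664, H₂O 7.9664
Sensible, products 25→253 °C: 1461.8 kJ/s
Q = ΔH = 1332.5 kJ/s = 1332.5 kW
Heat supplied = 4796.9 MJ/h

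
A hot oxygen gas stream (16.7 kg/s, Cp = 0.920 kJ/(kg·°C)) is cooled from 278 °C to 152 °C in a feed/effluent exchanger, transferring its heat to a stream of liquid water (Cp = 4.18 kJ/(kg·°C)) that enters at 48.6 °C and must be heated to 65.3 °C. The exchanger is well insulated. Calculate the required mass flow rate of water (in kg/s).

Heat released by hot stream: Q = 16.7 × 0.920 × (278 − 152) = 1935.9 kJ/s
Energy balance on cold side (adiabatic exchanger): Q = ṁ_c·Cp_c·(T_c,out − T_c,in)
ṁ_c = 1935.9 / [4.18 × (65.3 − 48.6)] = 27.732 kg/s

ṁ_c = 27.7 kg/s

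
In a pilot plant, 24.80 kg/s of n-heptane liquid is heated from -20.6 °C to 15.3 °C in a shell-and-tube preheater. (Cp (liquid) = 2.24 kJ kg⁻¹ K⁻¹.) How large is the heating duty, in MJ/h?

Q = ṁ·Cp·ΔT = 24.80 × 2.24 × (15.3 − -20.6) = 1994.3 kJ/s
Heating duty = 7179.5 MJ/h

Q = 7180 MJ/h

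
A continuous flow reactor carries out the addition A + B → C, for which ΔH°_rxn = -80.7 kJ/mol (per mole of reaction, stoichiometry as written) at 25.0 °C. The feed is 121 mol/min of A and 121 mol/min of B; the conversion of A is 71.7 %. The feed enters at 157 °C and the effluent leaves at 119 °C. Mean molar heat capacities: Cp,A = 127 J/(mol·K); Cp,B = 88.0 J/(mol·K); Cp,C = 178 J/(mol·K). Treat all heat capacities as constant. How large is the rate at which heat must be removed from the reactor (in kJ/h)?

Q_out = 497000 kJ/h

Extent of reaction ξ = 0.717 × 121 = 86.757 mol/min
Reaction term: ξ·ΔH°_rxn = 86.757 × -80.7 = -7001.3 kJ/min
Sensible, feed 157→25 °C: -3434 kJ/min
Outlet flows (mol/min): A 34.243, B 34.243, C 86.757
Sensible, products 25→119 °C: 2143.7 kJ/min
Q = ΔH = -8291.6 kJ/min = -138.19 kW
Heat removed = 497500 kJ/h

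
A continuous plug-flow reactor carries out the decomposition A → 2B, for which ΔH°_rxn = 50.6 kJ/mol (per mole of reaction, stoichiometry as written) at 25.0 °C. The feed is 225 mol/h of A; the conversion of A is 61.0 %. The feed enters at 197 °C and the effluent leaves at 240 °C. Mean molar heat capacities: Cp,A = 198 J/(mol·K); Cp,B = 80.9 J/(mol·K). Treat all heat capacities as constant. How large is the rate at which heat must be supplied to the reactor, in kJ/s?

Q_in = 2.16 kJ/s

Extent of reaction ξ = 0.610 × 225 = 137.25 mol/h
Reaction term: ξ·ΔH°_rxn = 137.25 × 50.6 = 6944.9 kJ/h
Sensible, feed 197→25 °C: -7662.6 kJ/h
Outlet flows (mol/h): A 87.75, B 274.5
Sensible, products 25→240 °C: 8510 kJ/h
Q = ΔH = 7792.3 kJ/h = 2.1645 kW
Heat supplied = 2.1645 kJ/s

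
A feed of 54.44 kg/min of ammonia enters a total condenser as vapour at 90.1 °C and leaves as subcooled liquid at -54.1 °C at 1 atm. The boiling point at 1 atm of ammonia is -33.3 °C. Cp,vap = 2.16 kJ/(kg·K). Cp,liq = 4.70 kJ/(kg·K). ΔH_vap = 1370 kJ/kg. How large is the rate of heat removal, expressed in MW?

Q_c = 1.57 MW

vapour 90.1→-33.3 °C: -266.54 kJ/kg
condensation at -33.3 °C: -1370 kJ/kg
liquid -33.3→-54.1 °C: -97.76 kJ/kg
Δh = -266.54 + -1370 + -97.76 = -1734.3 kJ/kg
Q = ṁ·Δh = 54.44 kg/min × -1734.3 kJ/kg = -94416 kJ/min
|Q| = 1573.6 kW = 1.5736 MW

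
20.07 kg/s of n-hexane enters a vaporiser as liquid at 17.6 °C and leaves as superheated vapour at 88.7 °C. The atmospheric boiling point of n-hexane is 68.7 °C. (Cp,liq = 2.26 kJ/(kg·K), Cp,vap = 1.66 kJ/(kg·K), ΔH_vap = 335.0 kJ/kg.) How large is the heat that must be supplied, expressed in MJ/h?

liquid 17.6→68.7 °C: 115.49 kJ/kg
vaporisation at 68.7 °C: 335 kJ/kg
vapour 68.7→88.7 °C: 33.2 kJ/kg
Δh = 115.49 + 335 + 33.2 = 483.69 kJ/kg
Q = ṁ·Δh = 20.07 kg/s × 483.69 kJ/kg = 9707.6 kJ/s
|Q| = 9707.6 kW = 34947 MJ/h

Q = 34900 MJ/h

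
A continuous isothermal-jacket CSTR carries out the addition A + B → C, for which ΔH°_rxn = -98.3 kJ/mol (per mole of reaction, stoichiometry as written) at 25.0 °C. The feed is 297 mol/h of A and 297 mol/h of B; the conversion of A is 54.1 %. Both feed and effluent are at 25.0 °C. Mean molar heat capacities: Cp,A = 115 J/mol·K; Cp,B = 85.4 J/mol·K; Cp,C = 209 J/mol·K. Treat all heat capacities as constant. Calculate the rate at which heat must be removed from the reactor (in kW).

Extent of reaction ξ = 0.541 × 297 = 160.68 mol/h
Reaction term: ξ·ΔH°_rxn = 160.68 × -98.3 = -15795 kJ/h
Q = ΔH = -15795 kJ/h = -4.3874 kW
Heat removed = 4.3874 kW

Q_out = 4.39 kW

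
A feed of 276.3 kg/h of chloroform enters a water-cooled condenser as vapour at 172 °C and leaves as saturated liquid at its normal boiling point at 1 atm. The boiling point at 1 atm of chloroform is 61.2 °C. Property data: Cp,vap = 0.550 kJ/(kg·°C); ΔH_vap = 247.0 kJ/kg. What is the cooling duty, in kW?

vapour 172→61.2 °C: -60.94 kJ/kg
condensation at 61.2 °C: -247 kJ/kg
Δh = -60.94 + -247 = -307.94 kJ/kg
Q = ṁ·Δh = 276.3 kg/h × -307.94 kJ/kg = -85084 kJ/h
|Q| = 23.634 kW

Q_c = 23.6 kW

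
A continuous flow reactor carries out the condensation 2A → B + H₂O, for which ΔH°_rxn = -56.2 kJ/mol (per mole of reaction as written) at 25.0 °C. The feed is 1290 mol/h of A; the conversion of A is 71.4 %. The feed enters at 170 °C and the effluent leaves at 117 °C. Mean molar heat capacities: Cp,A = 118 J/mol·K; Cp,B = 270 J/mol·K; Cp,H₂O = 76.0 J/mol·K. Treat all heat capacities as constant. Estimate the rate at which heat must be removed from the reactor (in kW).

Extent of reaction ξ = 0.714 × 1290 / 2 = 460.53 mol/h
Reaction term: ξ·ΔH°_rxn = 460.53 × -56.2 = -25882 kJ/h
Sensible, feed 170→25 °C: -22072 kJ/h
Outlet flows (mol/h): A 368.94, B 460.53, H₂O 460.53
Sensible, products 25→117 °C: 18665 kJ/h
Q = ΔH = -29289 kJ/h = -8.1358 kW
Heat removed = 8.1358 kW

Q_out = 8.14 kW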